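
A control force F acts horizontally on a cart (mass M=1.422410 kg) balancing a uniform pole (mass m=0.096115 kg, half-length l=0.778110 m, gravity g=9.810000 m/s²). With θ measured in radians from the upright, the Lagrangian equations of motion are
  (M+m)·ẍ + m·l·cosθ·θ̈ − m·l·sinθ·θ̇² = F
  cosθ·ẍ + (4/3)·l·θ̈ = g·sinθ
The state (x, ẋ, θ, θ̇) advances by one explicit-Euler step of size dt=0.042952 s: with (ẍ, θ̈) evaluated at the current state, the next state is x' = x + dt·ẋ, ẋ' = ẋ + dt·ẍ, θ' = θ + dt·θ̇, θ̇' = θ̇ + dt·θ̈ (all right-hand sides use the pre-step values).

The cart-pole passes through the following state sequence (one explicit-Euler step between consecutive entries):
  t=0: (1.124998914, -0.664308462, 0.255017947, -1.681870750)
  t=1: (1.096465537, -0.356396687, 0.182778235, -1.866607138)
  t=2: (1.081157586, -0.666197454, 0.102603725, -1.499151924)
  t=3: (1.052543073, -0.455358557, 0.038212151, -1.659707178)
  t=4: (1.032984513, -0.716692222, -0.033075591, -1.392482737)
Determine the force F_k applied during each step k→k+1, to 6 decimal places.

step 0→1:
  ẍ = (ẋ'−ẋ)/dt = (-0.356396687−-0.664308462)/0.042952 = 7.168741
  θ̈ = (θ̇'−θ̇)/dt = (-1.866607138−-1.681870750)/0.042952 = -4.300996
  sinθ=0.252263, cosθ=0.967659
  F = (M+m)·ẍ + m·l·cosθ·θ̈ − m·l·sinθ·θ̇² = 10.885913 + -0.311260 − 0.053367 = 10.521286
step 1→2:
  ẍ = (ẋ'−ẋ)/dt = (-0.666197454−-0.356396687)/0.042952 = -7.212720
  θ̈ = (θ̇'−θ̇)/dt = (-1.499151924−-1.866607138)/0.042952 = 8.555020
  sinθ=0.181762, cosθ=0.983343
  F = (M+m)·ẍ + m·l·cosθ·θ̈ − m·l·sinθ·θ̇² = -10.952696 + 0.629156 − 0.047363 = -10.370904
step 2→3:
  ẍ = (ẋ'−ẋ)/dt = (-0.455358557−-0.666197454)/0.042952 = 4.908710
  θ̈ = (θ̇'−θ̇)/dt = (-1.659707178−-1.499151924)/0.042952 = -3.738016
  sinθ=0.102424, cosθ=0.994741
  F = (M+m)·ẍ + m·l·cosθ·θ̈ − m·l·sinθ·θ̇² = 7.453998 + -0.278089 − 0.017216 = 7.158694
step 3→4:
  ẍ = (ẋ'−ẋ)/dt = (-0.716692222−-0.455358557)/0.042952 = -6.084319
  θ̈ = (θ̇'−θ̇)/dt = (-1.392482737−-1.659707178)/0.042952 = 6.221467
  sinθ=0.038203, cosθ=0.999270
  F = (M+m)·ẍ + m·l·cosθ·θ̈ − m·l·sinθ·θ̇² = -9.239190 + 0.464952 − 0.007870 = -8.782109

F_0 = 10.521286 N
F_1 = -10.370904 N
F_2 = 7.158694 N
F_3 = -8.782109 N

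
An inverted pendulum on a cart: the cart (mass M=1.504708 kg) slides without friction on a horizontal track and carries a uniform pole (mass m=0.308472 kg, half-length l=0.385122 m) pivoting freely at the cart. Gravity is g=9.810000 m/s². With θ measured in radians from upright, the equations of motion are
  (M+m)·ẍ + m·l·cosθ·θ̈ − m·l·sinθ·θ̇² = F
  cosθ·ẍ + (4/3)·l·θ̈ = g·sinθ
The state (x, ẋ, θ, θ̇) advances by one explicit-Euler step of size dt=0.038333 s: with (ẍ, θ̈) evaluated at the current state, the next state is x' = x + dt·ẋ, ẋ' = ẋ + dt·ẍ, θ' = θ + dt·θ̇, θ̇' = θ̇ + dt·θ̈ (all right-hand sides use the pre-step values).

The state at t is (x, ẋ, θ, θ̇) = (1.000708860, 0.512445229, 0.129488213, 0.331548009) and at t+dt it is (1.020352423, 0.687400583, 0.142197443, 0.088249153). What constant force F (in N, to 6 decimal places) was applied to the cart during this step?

F = 7.526130 N

ẍ = (ẋ'−ẋ)/dt = (0.687400583−0.512445229)/0.038333 = 4.564092
θ̈ = (θ̇'−θ̇)/dt = (0.088249153−0.331548009)/0.038333 = -6.346982
sinθ=0.129127, cosθ=0.991628
F = (M+m)·ẍ + m·l·cosθ·θ̈ − m·l·sinθ·θ̇² = 8.275521 + -0.747705 − 0.001686 = 7.526130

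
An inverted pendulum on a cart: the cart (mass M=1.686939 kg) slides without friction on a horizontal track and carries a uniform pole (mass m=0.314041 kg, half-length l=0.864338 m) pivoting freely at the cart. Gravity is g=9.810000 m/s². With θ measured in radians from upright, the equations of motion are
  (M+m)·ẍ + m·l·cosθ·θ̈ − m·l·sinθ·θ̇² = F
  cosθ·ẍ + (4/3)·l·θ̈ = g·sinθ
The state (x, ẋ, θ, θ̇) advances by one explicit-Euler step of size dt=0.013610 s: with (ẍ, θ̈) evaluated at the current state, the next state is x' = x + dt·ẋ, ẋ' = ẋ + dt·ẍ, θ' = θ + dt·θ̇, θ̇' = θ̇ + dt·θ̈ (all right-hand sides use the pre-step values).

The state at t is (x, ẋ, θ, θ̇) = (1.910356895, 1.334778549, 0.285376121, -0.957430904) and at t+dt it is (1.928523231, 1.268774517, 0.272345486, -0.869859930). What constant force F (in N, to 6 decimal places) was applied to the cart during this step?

ẍ = (ẋ'−ẋ)/dt = (1.268774517−1.334778549)/0.013610 = -4.849672
θ̈ = (θ̇'−θ̇)/dt = (-0.869859930−-0.957430904)/0.013610 = 6.434311
sinθ=0.281518, cosθ=0.959556
F = (M+m)·ẍ + m·l·cosθ·θ̈ − m·l·sinθ·θ̇² = -9.704096 + 1.675877 − 0.070047 = -8.098266

F = -8.098266 N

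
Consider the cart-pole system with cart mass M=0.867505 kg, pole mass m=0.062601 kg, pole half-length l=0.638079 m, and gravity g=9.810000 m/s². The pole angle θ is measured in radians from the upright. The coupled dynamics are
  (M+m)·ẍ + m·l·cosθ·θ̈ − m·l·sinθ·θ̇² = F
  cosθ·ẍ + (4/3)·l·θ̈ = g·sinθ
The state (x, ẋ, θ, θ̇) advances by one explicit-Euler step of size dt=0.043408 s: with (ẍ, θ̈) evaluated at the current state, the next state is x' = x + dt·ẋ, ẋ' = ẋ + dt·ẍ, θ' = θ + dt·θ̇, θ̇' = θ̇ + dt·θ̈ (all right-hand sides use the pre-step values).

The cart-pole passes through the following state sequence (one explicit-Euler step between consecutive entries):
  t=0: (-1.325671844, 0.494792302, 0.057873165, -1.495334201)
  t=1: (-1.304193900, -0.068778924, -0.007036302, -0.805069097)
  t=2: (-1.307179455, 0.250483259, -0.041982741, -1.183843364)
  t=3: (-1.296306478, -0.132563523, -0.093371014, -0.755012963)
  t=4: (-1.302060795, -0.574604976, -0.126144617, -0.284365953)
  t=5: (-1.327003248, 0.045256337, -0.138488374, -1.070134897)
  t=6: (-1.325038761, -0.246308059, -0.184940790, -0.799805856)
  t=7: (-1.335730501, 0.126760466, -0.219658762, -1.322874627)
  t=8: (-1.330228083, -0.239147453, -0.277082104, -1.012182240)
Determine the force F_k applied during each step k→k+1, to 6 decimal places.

F_0 = -11.446719 N
F_1 = 6.492491 N
F_2 = -7.810953 N
F_3 = -9.038321 N
F_4 = 12.564889 N
F_5 = -5.994677 N
F_6 = 7.525338 N
F_7 = -7.546069 N

step 0→1:
  ẍ = (ẋ'−ẋ)/dt = (-0.068778924−0.494792302)/0.043408 = -12.983119
  θ̈ = (θ̇'−θ̇)/dt = (-0.805069097−-1.495334201)/0.043408 = 15.901795
  sinθ=0.057841, cosθ=0.998326
  F = (M+m)·ẍ + m·l·cosθ·θ̈ − m·l·sinθ·θ̇² = -12.075677 + 0.634124 − 0.005166 = -11.446719
step 1→2:
  ẍ = (ẋ'−ẋ)/dt = (0.250483259−-0.068778924)/0.043408 = 7.354916
  θ̈ = (θ̇'−θ̇)/dt = (-1.183843364−-0.805069097)/0.043408 = -8.725909
  sinθ=-0.007036, cosθ=0.999975
  F = (M+m)·ẍ + m·l·cosθ·θ̈ − m·l·sinθ·θ̇² = 6.840851 + -0.348542 − -0.000182 = 6.492491
step 2→3:
  ẍ = (ẋ'−ẋ)/dt = (-0.132563523−0.250483259)/0.043408 = -8.824336
  θ̈ = (θ̇'−θ̇)/dt = (-0.755012963−-1.183843364)/0.043408 = 9.879064
  sinθ=-0.041970, cosθ=0.999119
  F = (M+m)·ẍ + m·l·cosθ·θ̈ − m·l·sinθ·θ̇² = -8.207568 + 0.394265 − -0.002350 = -7.810953
step 3→4:
  ẍ = (ẋ'−ẋ)/dt = (-0.574604976−-0.132563523)/0.043408 = -10.183410
  θ̈ = (θ̇'−θ̇)/dt = (-0.284365953−-0.755012963)/0.043408 = 10.842403
  sinθ=-0.093235, cosθ=0.995644
  F = (M+m)·ẍ + m·l·cosθ·θ̈ − m·l·sinθ·θ̇² = -9.471651 + 0.431207 − -0.002123 = -9.038321
step 4→5:
  ẍ = (ẋ'−ẋ)/dt = (0.045256337−-0.574604976)/0.043408 = 14.279886
  θ̈ = (θ̇'−θ̇)/dt = (-1.070134897−-0.284365953)/0.043408 = -18.101938
  sinθ=-0.125810, cosθ=0.992054
  F = (M+m)·ẍ + m·l·cosθ·θ̈ − m·l·sinθ·θ̇² = 13.281808 + -0.717325 − -0.000406 = 12.564889
step 5→6:
  ẍ = (ẋ'−ẋ)/dt = (-0.246308059−0.045256337)/0.043408 = -6.716836
  θ̈ = (θ̇'−θ̇)/dt = (-0.799805856−-1.070134897)/0.043408 = 6.227632
  sinθ=-0.138046, cosθ=0.990426
  F = (M+m)·ẍ + m·l·cosθ·θ̈ − m·l·sinθ·θ̇² = -6.247369 + 0.246377 − -0.006315 = -5.994677
step 6→7:
  ẍ = (ẋ'−ẋ)/dt = (0.126760466−-0.246308059)/0.043408 = 8.594465
  θ̈ = (θ̇'−θ̇)/dt = (-1.322874627−-0.799805856)/0.043408 = -12.050055
  sinθ=-0.183888, cosθ=0.982947
  F = (M+m)·ẍ + m·l·cosθ·θ̈ − m·l·sinθ·θ̇² = 7.993763 + -0.473124 − -0.004699 = 7.525338
step 7→8:
  ẍ = (ẋ'−ẋ)/dt = (-0.239147453−0.126760466)/0.043408 = -8.429504
  θ̈ = (θ̇'−θ̇)/dt = (-1.012182240−-1.322874627)/0.043408 = 7.157491
  sinθ=-0.217897, cosθ=0.975972
  F = (M+m)·ẍ + m·l·cosθ·θ̈ − m·l·sinθ·θ̇² = -7.840332 + 0.279032 − -0.015232 = -7.546069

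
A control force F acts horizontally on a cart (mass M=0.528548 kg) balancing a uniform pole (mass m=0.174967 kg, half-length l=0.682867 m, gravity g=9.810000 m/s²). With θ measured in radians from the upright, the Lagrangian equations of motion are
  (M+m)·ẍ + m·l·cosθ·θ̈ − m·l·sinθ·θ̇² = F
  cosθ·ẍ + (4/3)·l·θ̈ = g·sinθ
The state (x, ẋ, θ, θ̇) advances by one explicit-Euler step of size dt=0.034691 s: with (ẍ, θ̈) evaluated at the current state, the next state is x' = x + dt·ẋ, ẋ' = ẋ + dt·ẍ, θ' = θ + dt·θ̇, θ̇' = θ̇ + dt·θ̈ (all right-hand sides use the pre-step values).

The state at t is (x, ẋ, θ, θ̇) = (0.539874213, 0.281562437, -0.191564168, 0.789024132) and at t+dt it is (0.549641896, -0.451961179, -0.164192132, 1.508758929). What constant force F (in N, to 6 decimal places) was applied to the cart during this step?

ẍ = (ẋ'−ẋ)/dt = (-0.451961179−0.281562437)/0.034691 = -21.144493
θ̈ = (θ̇'−θ̇)/dt = (1.508758929−0.789024132)/0.034691 = 20.747018
sinθ=-0.190395, cosθ=0.981708
F = (M+m)·ẍ + m·l·cosθ·θ̈ − m·l·sinθ·θ̇² = -14.875468 + 2.433493 − -0.014162 = -12.427813

F = -12.427813 N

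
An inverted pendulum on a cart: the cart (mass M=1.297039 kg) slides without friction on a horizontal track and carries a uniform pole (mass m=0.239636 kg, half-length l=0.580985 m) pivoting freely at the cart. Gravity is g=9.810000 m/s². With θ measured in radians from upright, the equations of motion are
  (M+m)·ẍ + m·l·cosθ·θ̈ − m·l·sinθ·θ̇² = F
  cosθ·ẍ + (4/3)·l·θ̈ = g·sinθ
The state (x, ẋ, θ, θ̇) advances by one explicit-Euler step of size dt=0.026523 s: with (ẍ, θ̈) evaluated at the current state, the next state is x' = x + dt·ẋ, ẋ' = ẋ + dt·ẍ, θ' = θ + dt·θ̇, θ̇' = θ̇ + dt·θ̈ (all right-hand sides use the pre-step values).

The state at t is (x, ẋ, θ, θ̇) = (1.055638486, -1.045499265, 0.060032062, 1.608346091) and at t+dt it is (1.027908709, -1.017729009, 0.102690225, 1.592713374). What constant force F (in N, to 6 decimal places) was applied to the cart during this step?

ẍ = (ẋ'−ẋ)/dt = (-1.017729009−-1.045499265)/0.026523 = 1.047025
θ̈ = (θ̇'−θ̇)/dt = (1.592713374−1.608346091)/0.026523 = -0.589402
sinθ=0.059996, cosθ=0.998199
F = (M+m)·ẍ + m·l·cosθ·θ̈ − m·l·sinθ·θ̇² = 1.608938 + -0.081912 − 0.021607 = 1.505419

F = 1.505419 N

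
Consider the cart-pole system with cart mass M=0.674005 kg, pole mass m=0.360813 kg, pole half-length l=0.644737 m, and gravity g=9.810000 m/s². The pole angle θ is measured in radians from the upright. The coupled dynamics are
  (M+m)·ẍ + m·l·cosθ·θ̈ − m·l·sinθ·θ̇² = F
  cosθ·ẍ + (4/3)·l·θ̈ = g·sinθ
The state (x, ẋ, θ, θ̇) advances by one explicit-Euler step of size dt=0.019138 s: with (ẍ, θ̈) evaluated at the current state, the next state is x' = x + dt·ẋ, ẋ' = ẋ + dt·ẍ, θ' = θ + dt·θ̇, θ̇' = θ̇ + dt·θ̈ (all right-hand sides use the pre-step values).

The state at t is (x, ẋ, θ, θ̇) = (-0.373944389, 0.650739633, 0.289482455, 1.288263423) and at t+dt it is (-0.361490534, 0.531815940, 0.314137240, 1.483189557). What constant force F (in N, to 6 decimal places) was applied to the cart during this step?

F = -4.269763 N

ẍ = (ẋ'−ẋ)/dt = (0.531815940−0.650739633)/0.019138 = -6.214008
θ̈ = (θ̇'−θ̇)/dt = (1.483189557−1.288263423)/0.019138 = 10.185293
sinθ=0.285456, cosθ=0.958392
F = (M+m)·ẍ + m·l·cosθ·θ̈ − m·l·sinθ·θ̇² = -6.430368 + 2.270813 − 0.110208 = -4.269763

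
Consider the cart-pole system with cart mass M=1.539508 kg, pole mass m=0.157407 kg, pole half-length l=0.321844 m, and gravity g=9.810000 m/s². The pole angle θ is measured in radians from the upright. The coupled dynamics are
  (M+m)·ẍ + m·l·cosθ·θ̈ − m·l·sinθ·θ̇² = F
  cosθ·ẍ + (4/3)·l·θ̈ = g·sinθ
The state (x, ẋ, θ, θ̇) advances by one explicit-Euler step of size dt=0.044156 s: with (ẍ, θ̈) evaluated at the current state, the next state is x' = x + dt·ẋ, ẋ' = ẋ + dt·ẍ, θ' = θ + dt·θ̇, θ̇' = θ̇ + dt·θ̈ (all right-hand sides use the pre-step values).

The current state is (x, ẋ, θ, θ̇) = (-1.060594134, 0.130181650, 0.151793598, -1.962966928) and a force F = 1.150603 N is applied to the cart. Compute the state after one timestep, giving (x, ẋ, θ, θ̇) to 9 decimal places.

sinθ=0.151211349, cosθ=0.988501456
temp = (F + m·l·θ̇²·sinθ)/(M+m) = (1.150603 + 0.029517516)/1.696915 = 0.695450577
θ̈ = (g·sinθ − cosθ·temp)/(l·(4/3 − m·cos²θ/(M+m))) = 1.990054999
ẍ = temp − m·l·θ̈·cosθ/(M+m) = 0.636721691
Euler: x'=-1.060594134+0.044156·0.130181650=-1.054845833, ẋ'=0.130181650+0.044156·0.636721691=0.158296733
       θ'=0.151793598+0.044156·-1.962966928=0.065116830, θ̇'=-1.962966928+0.044156·1.990054999=-1.875094059

(-1.054845833, 0.158296733, 0.065116830, -1.875094059)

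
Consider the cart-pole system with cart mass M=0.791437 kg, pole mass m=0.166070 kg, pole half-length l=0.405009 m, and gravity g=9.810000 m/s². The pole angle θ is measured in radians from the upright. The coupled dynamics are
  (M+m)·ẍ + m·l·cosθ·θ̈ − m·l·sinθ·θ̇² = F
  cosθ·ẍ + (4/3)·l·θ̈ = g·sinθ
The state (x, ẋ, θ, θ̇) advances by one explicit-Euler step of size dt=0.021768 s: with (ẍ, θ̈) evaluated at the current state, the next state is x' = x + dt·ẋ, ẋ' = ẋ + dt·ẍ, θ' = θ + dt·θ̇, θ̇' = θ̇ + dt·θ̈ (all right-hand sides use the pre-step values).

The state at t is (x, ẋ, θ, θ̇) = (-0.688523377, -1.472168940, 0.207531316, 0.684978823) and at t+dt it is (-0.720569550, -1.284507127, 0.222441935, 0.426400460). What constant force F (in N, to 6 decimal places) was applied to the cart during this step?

F = 7.466336 N

ẍ = (ẋ'−ẋ)/dt = (-1.284507127−-1.472168940)/0.021768 = 8.620995
θ̈ = (θ̇'−θ̇)/dt = (0.426400460−0.684978823)/0.021768 = -11.878830
sinθ=0.206045, cosθ=0.978543
F = (M+m)·ẍ + m·l·cosθ·θ̈ − m·l·sinθ·θ̇² = 8.254663 + -0.781824 − 0.006502 = 7.466336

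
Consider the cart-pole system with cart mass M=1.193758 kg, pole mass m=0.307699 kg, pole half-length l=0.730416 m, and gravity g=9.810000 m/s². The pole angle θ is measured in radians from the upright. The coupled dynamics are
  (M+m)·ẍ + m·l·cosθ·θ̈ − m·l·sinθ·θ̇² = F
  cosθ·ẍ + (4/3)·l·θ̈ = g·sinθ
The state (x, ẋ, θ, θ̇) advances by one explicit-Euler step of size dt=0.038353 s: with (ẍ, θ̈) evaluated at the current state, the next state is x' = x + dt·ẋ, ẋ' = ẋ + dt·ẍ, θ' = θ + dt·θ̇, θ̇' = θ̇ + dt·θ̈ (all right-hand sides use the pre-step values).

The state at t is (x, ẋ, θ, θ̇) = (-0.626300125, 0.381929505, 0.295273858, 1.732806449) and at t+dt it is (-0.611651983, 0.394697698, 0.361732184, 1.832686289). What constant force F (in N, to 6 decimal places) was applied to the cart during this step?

F = 0.863441 N

ẍ = (ẋ'−ẋ)/dt = (0.394697698−0.381929505)/0.038353 = 0.332912
θ̈ = (θ̇'−θ̇)/dt = (1.832686289−1.732806449)/0.038353 = 2.604225
sinθ=0.291002, cosθ=0.956722
F = (M+m)·ẍ + m·l·cosθ·θ̈ − m·l·sinθ·θ̇² = 0.499854 + 0.559965 − 0.196378 = 0.863441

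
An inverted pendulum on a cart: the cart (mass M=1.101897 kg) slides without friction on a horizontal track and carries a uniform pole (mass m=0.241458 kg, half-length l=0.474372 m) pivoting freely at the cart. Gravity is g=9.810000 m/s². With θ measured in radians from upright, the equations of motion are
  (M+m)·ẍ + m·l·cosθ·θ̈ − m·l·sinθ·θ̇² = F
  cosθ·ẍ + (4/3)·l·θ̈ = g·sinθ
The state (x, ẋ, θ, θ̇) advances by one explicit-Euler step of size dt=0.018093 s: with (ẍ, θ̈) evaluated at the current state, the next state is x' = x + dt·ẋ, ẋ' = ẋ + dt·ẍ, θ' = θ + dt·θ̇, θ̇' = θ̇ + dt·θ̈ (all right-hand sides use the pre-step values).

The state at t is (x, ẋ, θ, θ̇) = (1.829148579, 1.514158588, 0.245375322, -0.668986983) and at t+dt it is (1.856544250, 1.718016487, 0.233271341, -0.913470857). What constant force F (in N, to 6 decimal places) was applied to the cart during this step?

ẍ = (ẋ'−ẋ)/dt = (1.718016487−1.514158588)/0.018093 = 11.267225
θ̈ = (θ̇'−θ̇)/dt = (-0.913470857−-0.668986983)/0.018093 = -13.512622
sinθ=0.242920, cosθ=0.970046
F = (M+m)·ẍ + m·l·cosθ·θ̈ − m·l·sinθ·θ̇² = 15.135883 + -1.501387 − 0.012453 = 13.622043

F = 13.622043 N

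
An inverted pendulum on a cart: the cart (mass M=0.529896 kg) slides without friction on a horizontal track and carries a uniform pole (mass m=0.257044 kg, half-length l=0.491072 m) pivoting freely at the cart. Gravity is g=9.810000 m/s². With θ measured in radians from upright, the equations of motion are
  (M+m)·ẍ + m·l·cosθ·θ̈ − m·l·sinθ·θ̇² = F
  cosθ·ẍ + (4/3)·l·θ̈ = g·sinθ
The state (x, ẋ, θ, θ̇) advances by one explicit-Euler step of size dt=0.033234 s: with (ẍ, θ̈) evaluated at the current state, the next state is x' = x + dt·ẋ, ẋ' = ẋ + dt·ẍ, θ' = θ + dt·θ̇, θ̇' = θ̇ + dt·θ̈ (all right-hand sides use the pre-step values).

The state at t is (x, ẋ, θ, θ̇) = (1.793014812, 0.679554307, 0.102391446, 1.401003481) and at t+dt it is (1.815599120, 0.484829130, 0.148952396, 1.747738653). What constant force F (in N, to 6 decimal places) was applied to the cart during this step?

F = -3.326127 N

ẍ = (ẋ'−ẋ)/dt = (0.484829130−0.679554307)/0.033234 = -5.859216
θ̈ = (θ̇'−θ̇)/dt = (1.747738653−1.401003481)/0.033234 = 10.433146
sinθ=0.102213, cosθ=0.994763
F = (M+m)·ẍ + m·l·cosθ·θ̈ − m·l·sinθ·θ̇² = -4.610851 + 1.310048 − 0.025324 = -3.326127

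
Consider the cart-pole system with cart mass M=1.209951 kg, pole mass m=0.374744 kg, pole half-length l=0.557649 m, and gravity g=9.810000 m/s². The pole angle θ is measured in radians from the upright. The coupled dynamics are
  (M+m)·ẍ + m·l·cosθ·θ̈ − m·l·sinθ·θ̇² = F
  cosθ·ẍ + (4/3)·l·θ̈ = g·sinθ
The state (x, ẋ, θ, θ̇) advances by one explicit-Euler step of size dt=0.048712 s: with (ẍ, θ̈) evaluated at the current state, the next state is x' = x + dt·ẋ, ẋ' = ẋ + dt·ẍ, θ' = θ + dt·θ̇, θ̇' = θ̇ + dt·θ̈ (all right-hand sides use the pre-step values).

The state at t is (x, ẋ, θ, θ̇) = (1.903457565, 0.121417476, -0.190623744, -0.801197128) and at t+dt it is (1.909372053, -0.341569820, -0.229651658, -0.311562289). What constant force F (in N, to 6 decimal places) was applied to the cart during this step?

F = -12.973954 N

ẍ = (ẋ'−ẋ)/dt = (-0.341569820−0.121417476)/0.048712 = -9.504584
θ̈ = (θ̇'−θ̇)/dt = (-0.311562289−-0.801197128)/0.048712 = 10.051627
sinθ=-0.189471, cosθ=0.981886
F = (M+m)·ẍ + m·l·cosθ·θ̈ − m·l·sinθ·θ̇² = -15.061867 + 2.062496 − -0.025417 = -12.973954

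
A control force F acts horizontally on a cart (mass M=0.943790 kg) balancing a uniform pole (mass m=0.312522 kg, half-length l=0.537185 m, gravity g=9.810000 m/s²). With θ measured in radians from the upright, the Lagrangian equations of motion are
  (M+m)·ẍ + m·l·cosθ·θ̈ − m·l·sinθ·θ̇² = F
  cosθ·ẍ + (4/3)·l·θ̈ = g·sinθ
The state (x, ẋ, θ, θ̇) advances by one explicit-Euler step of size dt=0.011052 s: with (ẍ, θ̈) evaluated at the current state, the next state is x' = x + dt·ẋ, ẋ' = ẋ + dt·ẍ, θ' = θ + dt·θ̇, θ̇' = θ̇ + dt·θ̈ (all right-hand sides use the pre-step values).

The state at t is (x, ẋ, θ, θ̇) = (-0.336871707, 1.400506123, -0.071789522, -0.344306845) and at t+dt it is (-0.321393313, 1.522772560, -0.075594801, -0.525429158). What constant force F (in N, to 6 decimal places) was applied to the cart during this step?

F = 11.155600 N

ẍ = (ẋ'−ẋ)/dt = (1.522772560−1.400506123)/0.011052 = 11.062834
θ̈ = (θ̇'−θ̇)/dt = (-0.525429158−-0.344306845)/0.011052 = -16.388193
sinθ=-0.071728, cosθ=0.997424
F = (M+m)·ẍ + m·l·cosθ·θ̈ − m·l·sinθ·θ̇² = 13.898371 + -2.744198 − -0.001428 = 11.155600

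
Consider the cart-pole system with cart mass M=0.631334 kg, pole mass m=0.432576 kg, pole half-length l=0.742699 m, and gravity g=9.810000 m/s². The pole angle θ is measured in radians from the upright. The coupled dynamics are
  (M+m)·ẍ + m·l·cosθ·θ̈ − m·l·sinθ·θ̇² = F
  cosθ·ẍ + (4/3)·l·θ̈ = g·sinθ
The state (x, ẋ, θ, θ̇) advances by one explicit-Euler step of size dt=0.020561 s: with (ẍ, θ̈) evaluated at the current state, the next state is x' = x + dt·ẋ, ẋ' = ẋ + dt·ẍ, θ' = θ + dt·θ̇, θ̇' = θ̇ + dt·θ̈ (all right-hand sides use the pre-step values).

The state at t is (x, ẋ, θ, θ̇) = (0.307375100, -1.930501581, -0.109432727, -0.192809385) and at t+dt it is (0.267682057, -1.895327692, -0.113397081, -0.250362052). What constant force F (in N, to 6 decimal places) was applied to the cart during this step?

ẍ = (ẋ'−ẋ)/dt = (-1.895327692−-1.930501581)/0.020561 = 1.710709
θ̈ = (θ̇'−θ̇)/dt = (-0.250362052−-0.192809385)/0.020561 = -2.799118
sinθ=-0.109214, cosθ=0.994018
F = (M+m)·ẍ + m·l·cosθ·θ̈ − m·l·sinθ·θ̇² = 1.820040 + -0.893904 − -0.001304 = 0.927441

F = 0.927441 N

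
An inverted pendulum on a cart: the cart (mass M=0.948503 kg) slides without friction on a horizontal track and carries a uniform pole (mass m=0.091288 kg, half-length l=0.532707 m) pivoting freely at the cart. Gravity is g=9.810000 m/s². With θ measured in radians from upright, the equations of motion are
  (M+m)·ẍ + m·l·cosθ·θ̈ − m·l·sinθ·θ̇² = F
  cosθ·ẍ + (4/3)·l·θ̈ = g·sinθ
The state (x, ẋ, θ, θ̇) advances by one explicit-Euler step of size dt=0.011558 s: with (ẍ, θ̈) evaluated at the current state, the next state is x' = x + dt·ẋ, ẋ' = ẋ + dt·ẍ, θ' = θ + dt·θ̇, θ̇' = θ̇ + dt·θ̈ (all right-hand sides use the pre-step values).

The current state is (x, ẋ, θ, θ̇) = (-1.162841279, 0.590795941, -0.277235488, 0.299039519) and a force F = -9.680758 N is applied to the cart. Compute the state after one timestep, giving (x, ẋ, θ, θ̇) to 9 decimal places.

sinθ=-0.273697747, cosθ=0.961815753
temp = (F + m·l·θ̇²·sinθ)/(M+m) = (-9.680758 + -0.001190229)/1.039791 = -9.311436845
θ̈ = (g·sinθ − cosθ·temp)/(l·(4/3 − m·cos²θ/(M+m))) = 9.401516106
ẍ = temp − m·l·θ̈·cosθ/(M+m) = -9.734344769
Euler: x'=-1.162841279+0.011558·0.590795941=-1.156012860, ẋ'=0.590795941+0.011558·-9.734344769=0.478286384
       θ'=-0.277235488+0.011558·0.299039519=-0.273779189, θ̇'=0.299039519+0.011558·9.401516106=0.407702242

(-1.156012860, 0.478286384, -0.273779189, 0.407702242)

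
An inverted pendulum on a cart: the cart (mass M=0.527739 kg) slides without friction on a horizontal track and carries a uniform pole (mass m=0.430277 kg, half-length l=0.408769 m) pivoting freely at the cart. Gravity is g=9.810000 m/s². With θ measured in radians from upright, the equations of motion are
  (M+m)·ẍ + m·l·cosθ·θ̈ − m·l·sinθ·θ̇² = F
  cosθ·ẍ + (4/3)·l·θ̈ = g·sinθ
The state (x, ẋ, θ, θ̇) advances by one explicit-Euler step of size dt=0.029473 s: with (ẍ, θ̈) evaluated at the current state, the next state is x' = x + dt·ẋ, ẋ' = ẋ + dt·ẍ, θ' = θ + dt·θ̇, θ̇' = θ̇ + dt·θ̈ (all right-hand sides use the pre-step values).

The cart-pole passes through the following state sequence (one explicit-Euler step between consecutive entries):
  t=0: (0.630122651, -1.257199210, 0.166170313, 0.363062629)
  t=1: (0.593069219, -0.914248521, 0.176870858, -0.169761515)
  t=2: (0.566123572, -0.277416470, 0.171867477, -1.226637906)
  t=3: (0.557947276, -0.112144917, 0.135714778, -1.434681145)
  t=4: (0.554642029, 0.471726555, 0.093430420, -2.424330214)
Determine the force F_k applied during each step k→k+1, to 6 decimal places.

F_0 = 8.007835 N
F_1 = 14.490601 N
F_2 = 4.103637 N
F_3 = 13.078132 N

step 0→1:
  ẍ = (ẋ'−ẋ)/dt = (-0.914248521−-1.257199210)/0.029473 = 11.636097
  θ̈ = (θ̇'−θ̇)/dt = (-0.169761515−0.363062629)/0.029473 = -18.078382
  sinθ=0.165407, cosθ=0.986225
  F = (M+m)·ẍ + m·l·cosθ·θ̈ − m·l·sinθ·θ̇² = 11.147567 + -3.135897 − 0.003835 = 8.007835
step 1→2:
  ẍ = (ẋ'−ẋ)/dt = (-0.277416470−-0.914248521)/0.029473 = 21.607303
  θ̈ = (θ̇'−θ̇)/dt = (-1.226637906−-0.169761515)/0.029473 = -35.859139
  sinθ=0.175950, cosθ=0.984399
  F = (M+m)·ẍ + m·l·cosθ·θ̈ − m·l·sinθ·θ̇² = 20.700142 + -6.208649 − 0.000892 = 14.490601
step 2→3:
  ẍ = (ẋ'−ẋ)/dt = (-0.112144917−-0.277416470)/0.029473 = 5.607558
  θ̈ = (θ̇'−θ̇)/dt = (-1.434681145−-1.226637906)/0.029473 = -7.058774
  sinθ=0.171023, cosθ=0.985267
  F = (M+m)·ẍ + m·l·cosθ·θ̈ − m·l·sinθ·θ̇² = 5.372130 + -1.223233 − 0.045260 = 4.103637
step 3→4:
  ẍ = (ẋ'−ẋ)/dt = (0.471726555−-0.112144917)/0.029473 = 19.810385
  θ̈ = (θ̇'−θ̇)/dt = (-2.424330214−-1.434681145)/0.029473 = -33.578159
  sinθ=0.135299, cosθ=0.990805
  F = (M+m)·ẍ + m·l·cosθ·θ̈ − m·l·sinθ·θ̇² = 18.978666 + -5.851552 − 0.048981 = 13.078132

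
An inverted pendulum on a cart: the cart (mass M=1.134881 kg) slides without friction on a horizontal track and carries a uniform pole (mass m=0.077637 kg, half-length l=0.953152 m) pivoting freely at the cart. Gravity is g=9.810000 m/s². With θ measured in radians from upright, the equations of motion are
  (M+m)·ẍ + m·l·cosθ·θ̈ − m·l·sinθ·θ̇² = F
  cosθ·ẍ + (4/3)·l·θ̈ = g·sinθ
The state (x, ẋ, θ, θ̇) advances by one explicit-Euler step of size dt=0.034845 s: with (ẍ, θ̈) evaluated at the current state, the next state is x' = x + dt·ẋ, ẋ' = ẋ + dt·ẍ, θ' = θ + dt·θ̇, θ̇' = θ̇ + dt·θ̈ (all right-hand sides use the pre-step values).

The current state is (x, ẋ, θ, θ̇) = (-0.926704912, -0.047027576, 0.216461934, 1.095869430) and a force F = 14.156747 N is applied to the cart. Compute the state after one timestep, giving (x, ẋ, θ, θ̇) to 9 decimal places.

sinθ=0.214775475, cosθ=0.976663450
temp = (F + m·l·θ̇²·sinθ)/(M+m) = (14.156747 + 0.019086804)/1.212518 = 11.691235763
θ̈ = (g·sinθ − cosθ·temp)/(l·(4/3 − m·cos²θ/(M+m))) = -7.678571388
ẍ = temp − m·l·θ̈·cosθ/(M+m) = 12.148922235
Euler: x'=-0.926704912+0.034845·-0.047027576=-0.928343588, ẋ'=-0.047027576+0.034845·12.148922235=0.376301619
       θ'=0.216461934+0.034845·1.095869430=0.254647504, θ̇'=1.095869430+0.034845·-7.678571388=0.828309610

(-0.928343588, 0.376301619, 0.254647504, 0.828309610)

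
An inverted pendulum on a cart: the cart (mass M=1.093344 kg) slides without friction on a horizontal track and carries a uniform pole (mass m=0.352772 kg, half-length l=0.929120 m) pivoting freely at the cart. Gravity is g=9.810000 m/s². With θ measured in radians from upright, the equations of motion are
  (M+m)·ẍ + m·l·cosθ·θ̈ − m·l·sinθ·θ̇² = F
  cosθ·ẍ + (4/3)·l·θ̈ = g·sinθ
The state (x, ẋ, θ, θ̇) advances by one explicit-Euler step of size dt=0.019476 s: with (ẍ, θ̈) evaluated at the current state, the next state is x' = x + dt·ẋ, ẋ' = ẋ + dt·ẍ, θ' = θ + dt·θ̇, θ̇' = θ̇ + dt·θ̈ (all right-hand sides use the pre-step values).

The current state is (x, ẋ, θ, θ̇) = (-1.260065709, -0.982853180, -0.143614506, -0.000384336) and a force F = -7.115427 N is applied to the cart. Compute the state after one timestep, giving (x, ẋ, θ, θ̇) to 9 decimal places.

(-1.279207758, -1.093573074, -0.143621991, 0.065997307)

sinθ=-0.143121337, cosθ=0.989705149
temp = (F + m·l·θ̇²·sinθ)/(M+m) = (-7.115427 + -0.000000007)/1.446116 = -4.920370846
θ̈ = (g·sinθ − cosθ·temp)/(l·(4/3 − m·cos²θ/(M+m))) = 3.408381753
ẍ = temp − m·l·θ̈·cosθ/(M+m) = -5.684940130
Euler: x'=-1.260065709+0.019476·-0.982853180=-1.279207758, ẋ'=-0.982853180+0.019476·-5.684940130=-1.093573074
       θ'=-0.143614506+0.019476·-0.000384336=-0.143621991, θ̇'=-0.000384336+0.019476·3.408381753=0.065997307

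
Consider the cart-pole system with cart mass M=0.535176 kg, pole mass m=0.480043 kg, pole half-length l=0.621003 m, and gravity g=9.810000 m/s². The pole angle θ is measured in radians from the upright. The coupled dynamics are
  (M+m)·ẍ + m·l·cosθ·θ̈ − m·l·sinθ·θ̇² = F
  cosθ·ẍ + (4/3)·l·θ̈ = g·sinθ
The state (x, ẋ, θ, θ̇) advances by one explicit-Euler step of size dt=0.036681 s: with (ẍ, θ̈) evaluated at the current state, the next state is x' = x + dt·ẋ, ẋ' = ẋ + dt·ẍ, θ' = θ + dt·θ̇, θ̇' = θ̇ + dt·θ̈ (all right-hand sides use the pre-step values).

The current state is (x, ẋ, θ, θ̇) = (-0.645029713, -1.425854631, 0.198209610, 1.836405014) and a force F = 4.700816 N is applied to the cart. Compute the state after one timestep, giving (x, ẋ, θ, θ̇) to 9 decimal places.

(-0.697331487, -1.194693814, 0.265570782, 1.648269347)

sinθ=0.196914312, cosθ=0.980420702
temp = (F + m·l·θ̇²·sinθ)/(M+m) = (4.700816 + 0.197964839)/1.015219 = 4.825343930
θ̈ = (g·sinθ − cosθ·temp)/(l·(4/3 − m·cos²θ/(M+m))) = -5.128967775
ẍ = temp − m·l·θ̈·cosθ/(M+m) = 6.301922448
Euler: x'=-0.645029713+0.036681·-1.425854631=-0.697331487, ẋ'=-1.425854631+0.036681·6.301922448=-1.194693814
       θ'=0.198209610+0.036681·1.836405014=0.265570782, θ̇'=1.836405014+0.036681·-5.128967775=1.648269347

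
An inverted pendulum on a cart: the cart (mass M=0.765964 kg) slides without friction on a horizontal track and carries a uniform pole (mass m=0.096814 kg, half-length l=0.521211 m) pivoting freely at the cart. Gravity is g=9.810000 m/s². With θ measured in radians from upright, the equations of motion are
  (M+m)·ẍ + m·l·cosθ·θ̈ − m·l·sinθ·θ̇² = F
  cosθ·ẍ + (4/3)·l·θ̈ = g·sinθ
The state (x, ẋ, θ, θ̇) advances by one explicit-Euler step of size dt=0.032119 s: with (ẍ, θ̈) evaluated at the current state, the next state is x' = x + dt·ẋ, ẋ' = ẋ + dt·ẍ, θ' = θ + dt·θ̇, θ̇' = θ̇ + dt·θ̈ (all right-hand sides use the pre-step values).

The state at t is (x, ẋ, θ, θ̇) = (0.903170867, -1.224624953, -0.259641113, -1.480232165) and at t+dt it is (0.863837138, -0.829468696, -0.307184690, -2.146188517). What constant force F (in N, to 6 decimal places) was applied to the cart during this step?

ẍ = (ẋ'−ẋ)/dt = (-0.829468696−-1.224624953)/0.032119 = 12.302882
θ̈ = (θ̇'−θ̇)/dt = (-2.146188517−-1.480232165)/0.032119 = -20.734031
sinθ=-0.256734, cosθ=0.966482
F = (M+m)·ẍ + m·l·cosθ·θ̈ − m·l·sinθ·θ̇² = 10.614656 + -1.011182 − -0.028385 = 9.631859

F = 9.631859 N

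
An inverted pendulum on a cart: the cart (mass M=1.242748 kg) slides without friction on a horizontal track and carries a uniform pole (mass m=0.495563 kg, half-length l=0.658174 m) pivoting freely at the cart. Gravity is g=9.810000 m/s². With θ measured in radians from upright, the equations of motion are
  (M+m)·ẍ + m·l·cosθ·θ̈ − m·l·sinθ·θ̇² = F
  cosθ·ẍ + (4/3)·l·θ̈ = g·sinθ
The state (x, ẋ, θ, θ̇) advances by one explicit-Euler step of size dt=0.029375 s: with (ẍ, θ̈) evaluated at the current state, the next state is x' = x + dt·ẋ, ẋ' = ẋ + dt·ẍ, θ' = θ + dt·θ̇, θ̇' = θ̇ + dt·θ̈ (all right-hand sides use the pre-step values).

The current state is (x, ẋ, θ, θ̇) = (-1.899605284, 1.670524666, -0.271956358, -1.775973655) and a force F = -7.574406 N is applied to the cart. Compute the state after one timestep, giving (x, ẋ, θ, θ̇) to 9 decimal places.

sinθ=-0.268616406, cosθ=0.963247230
temp = (F + m·l·θ̇²·sinθ)/(M+m) = (-7.574406 + -0.276340900)/1.738311 = -4.516307439
θ̈ = (g·sinθ − cosθ·temp)/(l·(4/3 − m·cos²θ/(M+m))) = 2.438190970
ẍ = temp − m·l·θ̈·cosθ/(M+m) = -4.956981618
Euler: x'=-1.899605284+0.029375·1.670524666=-1.850533622, ẋ'=1.670524666+0.029375·-4.956981618=1.524913331
       θ'=-0.271956358+0.029375·-1.775973655=-0.324125584, θ̇'=-1.775973655+0.029375·2.438190970=-1.704351795

(-1.850533622, 1.524913331, -0.324125584, -1.704351795)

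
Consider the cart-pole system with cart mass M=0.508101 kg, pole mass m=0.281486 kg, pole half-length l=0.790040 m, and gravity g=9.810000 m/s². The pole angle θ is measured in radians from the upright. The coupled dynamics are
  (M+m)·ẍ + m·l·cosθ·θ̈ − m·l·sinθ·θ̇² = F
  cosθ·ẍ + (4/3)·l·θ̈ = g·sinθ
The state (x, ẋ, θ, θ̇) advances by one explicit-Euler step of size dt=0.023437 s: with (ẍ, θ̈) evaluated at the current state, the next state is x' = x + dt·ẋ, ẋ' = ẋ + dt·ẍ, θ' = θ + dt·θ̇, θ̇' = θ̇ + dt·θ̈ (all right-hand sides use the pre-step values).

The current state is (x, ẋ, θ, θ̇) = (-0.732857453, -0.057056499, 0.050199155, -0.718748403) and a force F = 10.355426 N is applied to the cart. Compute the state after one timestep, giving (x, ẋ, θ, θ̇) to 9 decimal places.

(-0.734194686, 0.358143893, 0.033353849, -1.101457413)

sinθ=0.050178074, cosθ=0.998740287
temp = (F + m·l·θ̇²·sinθ)/(M+m) = (10.355426 + 0.005764659)/0.789587 = 13.122291349
θ̈ = (g·sinθ − cosθ·temp)/(l·(4/3 − m·cos²θ/(M+m))) = -16.329266117
ẍ = temp − m·l·θ̈·cosθ/(M+m) = 17.715594679
Euler: x'=-0.732857453+0.023437·-0.057056499=-0.734194686, ẋ'=-0.057056499+0.023437·17.715594679=0.358143893
       θ'=0.050199155+0.023437·-0.718748403=0.033353849, θ̇'=-0.718748403+0.023437·-16.329266117=-1.101457413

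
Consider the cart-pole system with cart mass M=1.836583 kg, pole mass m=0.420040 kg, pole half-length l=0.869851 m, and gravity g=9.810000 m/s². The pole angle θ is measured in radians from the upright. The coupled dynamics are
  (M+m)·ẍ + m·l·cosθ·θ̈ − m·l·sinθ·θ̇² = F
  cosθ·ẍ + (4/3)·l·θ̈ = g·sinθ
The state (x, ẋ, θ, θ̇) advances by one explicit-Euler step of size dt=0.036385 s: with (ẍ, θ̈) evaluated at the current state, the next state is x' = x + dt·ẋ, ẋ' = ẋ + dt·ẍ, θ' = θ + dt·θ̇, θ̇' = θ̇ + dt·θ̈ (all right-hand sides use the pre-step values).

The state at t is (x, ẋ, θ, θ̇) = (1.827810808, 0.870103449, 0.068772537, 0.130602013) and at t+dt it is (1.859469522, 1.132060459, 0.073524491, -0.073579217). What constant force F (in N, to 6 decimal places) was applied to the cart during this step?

F = 14.200820 N

ẍ = (ẋ'−ẋ)/dt = (1.132060459−0.870103449)/0.036385 = 7.199588
θ̈ = (θ̇'−θ̇)/dt = (-0.073579217−0.130602013)/0.036385 = -5.611687
sinθ=0.068718, cosθ=0.997636
F = (M+m)·ẍ + m·l·cosθ·θ̈ − m·l·sinθ·θ̇² = 16.246756 + -2.045508 − 0.000428 = 14.200820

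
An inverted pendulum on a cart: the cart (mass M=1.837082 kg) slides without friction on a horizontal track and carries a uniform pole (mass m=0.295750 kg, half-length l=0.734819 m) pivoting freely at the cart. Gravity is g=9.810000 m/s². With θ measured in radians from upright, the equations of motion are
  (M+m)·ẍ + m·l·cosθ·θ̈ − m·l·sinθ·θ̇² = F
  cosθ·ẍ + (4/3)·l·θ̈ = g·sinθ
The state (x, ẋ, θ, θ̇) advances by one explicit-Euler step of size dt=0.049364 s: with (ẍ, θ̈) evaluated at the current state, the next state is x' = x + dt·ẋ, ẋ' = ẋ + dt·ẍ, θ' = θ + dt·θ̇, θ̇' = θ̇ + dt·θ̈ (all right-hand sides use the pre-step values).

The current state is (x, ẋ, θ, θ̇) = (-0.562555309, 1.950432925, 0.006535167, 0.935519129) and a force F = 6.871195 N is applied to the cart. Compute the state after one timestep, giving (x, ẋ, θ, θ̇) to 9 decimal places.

sinθ=0.006535120, cosθ=0.999978646
temp = (F + m·l·θ̇²·sinθ)/(M+m) = (6.871195 + 0.001242980)/2.132832 = 3.222212523
θ̈ = (g·sinθ − cosθ·temp)/(l·(4/3 − m·cos²θ/(M+m))) = -3.597386408
ẍ = temp − m·l·θ̈·cosθ/(M+m) = 3.588756677
Euler: x'=-0.562555309+0.049364·1.950432925=-0.466274138, ẋ'=1.950432925+0.049364·3.588756677=2.127588310
       θ'=0.006535167+0.049364·0.935519129=0.052716133, θ̇'=0.935519129+0.049364·-3.597386408=0.757937746

(-0.466274138, 2.127588310, 0.052716133, 0.757937746)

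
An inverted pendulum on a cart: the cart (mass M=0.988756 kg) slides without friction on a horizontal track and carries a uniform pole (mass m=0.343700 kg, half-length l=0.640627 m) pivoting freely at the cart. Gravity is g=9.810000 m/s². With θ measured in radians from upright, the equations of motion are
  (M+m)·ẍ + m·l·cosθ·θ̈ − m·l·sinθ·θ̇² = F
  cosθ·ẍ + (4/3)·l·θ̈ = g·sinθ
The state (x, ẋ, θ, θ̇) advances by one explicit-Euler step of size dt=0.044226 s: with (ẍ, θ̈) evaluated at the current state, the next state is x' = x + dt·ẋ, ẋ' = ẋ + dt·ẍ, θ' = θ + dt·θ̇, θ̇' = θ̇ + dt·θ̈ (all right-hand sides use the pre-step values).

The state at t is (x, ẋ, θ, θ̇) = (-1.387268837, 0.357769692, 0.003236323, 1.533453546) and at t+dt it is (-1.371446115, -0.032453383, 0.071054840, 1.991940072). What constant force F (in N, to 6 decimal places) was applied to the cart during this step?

ẍ = (ẋ'−ẋ)/dt = (-0.032453383−0.357769692)/0.044226 = -8.823386
θ̈ = (θ̇'−θ̇)/dt = (1.991940072−1.533453546)/0.044226 = 10.366900
sinθ=0.003236, cosθ=0.999995
F = (M+m)·ẍ + m·l·cosθ·θ̈ − m·l·sinθ·θ̇² = -11.756774 + 2.282608 − 0.001676 = -9.475841

F = -9.475841 N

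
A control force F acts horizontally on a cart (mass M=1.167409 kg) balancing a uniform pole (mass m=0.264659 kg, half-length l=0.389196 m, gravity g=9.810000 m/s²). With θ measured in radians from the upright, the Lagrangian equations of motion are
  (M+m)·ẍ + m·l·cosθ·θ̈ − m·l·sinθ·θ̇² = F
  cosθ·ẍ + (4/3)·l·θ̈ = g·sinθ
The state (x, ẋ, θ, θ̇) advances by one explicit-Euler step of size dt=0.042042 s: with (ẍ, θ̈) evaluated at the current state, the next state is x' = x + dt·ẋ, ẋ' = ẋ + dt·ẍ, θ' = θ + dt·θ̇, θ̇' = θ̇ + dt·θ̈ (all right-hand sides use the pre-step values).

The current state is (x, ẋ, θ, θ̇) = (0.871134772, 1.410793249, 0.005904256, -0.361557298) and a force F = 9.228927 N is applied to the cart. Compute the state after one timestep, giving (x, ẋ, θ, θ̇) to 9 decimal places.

sinθ=0.005904222, cosθ=0.999982570
temp = (F + m·l·θ̇²·sinθ)/(M+m) = (9.228927 + 0.000079501)/1.432068 = 6.444530917
θ̈ = (g·sinθ − cosθ·temp)/(l·(4/3 − m·cos²θ/(M+m))) = -14.287352923
ẍ = temp − m·l·θ̈·cosθ/(M+m) = 7.472158133
Euler: x'=0.871134772+0.042042·1.410793249=0.930447342, ẋ'=1.410793249+0.042042·7.472158133=1.724937721
       θ'=0.005904256+0.042042·-0.361557298=-0.009296336, θ̇'=-0.361557298+0.042042·-14.287352923=-0.962226190

(0.930447342, 1.724937721, -0.009296336, -0.962226190)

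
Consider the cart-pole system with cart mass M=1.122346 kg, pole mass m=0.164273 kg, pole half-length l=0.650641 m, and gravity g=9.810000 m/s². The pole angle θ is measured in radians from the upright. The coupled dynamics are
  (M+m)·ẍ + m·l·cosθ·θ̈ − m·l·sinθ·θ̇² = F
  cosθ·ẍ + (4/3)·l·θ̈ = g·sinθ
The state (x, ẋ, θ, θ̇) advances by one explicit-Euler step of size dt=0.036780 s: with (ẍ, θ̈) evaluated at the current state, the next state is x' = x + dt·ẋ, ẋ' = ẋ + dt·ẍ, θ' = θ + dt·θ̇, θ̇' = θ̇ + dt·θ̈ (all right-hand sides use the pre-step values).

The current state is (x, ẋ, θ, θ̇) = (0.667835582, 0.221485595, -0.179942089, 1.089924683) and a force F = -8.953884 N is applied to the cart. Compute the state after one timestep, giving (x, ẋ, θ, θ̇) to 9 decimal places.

(0.675981822, -0.054634819, -0.139854659, 1.328635545)

sinθ=-0.178972598, cosθ=0.983854059
temp = (F + m·l·θ̇²·sinθ)/(M+m) = (-8.953884 + -0.022724123)/1.286619 = -6.976896908
θ̈ = (g·sinθ − cosθ·temp)/(l·(4/3 − m·cos²θ/(M+m))) = 6.490235502
ẍ = temp − m·l·θ̈·cosθ/(M+m) = -7.507352207
Euler: x'=0.667835582+0.036780·0.221485595=0.675981822, ẋ'=0.221485595+0.036780·-7.507352207=-0.054634819
       θ'=-0.179942089+0.036780·1.089924683=-0.139854659, θ̇'=1.089924683+0.036780·6.490235502=1.328635545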